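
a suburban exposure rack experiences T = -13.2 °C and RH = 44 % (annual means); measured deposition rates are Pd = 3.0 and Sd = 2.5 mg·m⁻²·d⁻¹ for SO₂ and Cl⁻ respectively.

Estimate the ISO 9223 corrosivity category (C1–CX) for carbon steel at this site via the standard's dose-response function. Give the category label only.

carbon steel: f(T) = +0.150·(T−10) [T≤10 °C] = -3.4800
  SO₂ term: 1.77·3.0^0.52·exp(0.02·44-3.4800) = 0.2328
  Cl⁻ term: 0.102·2.5^0.62·exp(0.033·44+0.04·-13.2) = 0.4535
  r_corr = 0.2328 + 0.4535 = 0.6863 μm/a
0.686 μm/a falls in (0, 1.3] for carbon steel → category C1

C1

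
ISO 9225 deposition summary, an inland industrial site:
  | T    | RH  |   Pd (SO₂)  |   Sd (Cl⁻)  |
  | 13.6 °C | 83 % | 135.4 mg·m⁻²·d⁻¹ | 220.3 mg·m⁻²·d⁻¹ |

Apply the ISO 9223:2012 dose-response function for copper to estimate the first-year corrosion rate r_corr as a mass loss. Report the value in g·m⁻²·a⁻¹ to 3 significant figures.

copper: T>10 °C ⇒ hinge -0.080·(13.6−10) = -0.2880
  SO₂ term: 0.0053·135.4^0.26·exp(0.059·83-0.2880) = 1.906
  Cl⁻ term: 0.01025·220.3^0.27·exp(0.036·83+0.049·13.6) = 1.7
  sum: 1.906 + 1.7 → r_corr = 3.606 μm/a
Convert to mass loss: 3.606 μm/a × 8.96 g/cm³ = 32.31 g·m⁻²·a⁻¹

r_corr = 32.3 g·m⁻²·a⁻¹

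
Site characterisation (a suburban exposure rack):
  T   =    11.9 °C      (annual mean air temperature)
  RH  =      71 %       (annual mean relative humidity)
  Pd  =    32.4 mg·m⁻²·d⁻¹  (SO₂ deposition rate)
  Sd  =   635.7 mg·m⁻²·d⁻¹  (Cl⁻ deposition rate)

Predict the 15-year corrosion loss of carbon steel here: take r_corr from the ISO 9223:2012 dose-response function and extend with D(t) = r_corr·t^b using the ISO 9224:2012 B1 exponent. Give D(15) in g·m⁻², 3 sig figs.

carbon steel: T>10 °C ⇒ hinge -0.054·(11.9−10) = -0.1026
  sulphur-dioxide contribution → 40.33 μm/a
  chloride contribution → 93.52 μm/a
  total first-year rate 133.8 μm/a
ISO 9224: D(t) = r_corr · t^b with b = 0.523 (carbon steel, B1)
  D(15) = 133.8 × 15^0.523 = 133.8 × 4.122 = 551.7 μm
  Mass loss = 551.7 μm × 7.85 g/cm³ = 4331 g·m⁻²

D(15) = 4.33e+03 g·m⁻²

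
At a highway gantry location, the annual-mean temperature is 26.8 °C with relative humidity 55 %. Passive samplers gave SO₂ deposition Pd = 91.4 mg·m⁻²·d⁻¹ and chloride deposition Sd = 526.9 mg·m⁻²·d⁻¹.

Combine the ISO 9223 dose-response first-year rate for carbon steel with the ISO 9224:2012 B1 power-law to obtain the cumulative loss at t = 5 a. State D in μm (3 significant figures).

carbon steel: f(T) = -0.054·(T−10) [T>10 °C] = -0.9072
  sulphur-dioxide contribution → 22.46 μm/a
  chloride contribution → 89.1 μm/a
  total first-year rate 111.6 μm/a
ISO 9224: D(t) = r_corr · t^b with b = 0.523 (carbon steel, B1)
  D(5) = 111.6 × 5^0.523 = 111.6 × 2.32 = 258.9 μm

D(5) = 259 μm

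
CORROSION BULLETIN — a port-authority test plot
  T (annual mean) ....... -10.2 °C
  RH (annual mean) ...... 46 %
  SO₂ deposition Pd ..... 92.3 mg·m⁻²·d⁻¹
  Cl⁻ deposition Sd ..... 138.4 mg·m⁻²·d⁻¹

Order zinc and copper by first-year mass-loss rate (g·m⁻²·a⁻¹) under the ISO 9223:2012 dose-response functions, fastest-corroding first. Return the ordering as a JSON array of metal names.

["zinc", "copper"]

zinc: T≤10 °C ⇒ hinge +0.038·(-10.2−10) = -0.7676
  sulphur-dioxide contribution → 0.3638 μm/a
  chloride contribution → 0.1765 μm/a
  ⇒ r_corr(zinc) = 0.5403 μm/a
  mass loss = 0.5403 μm/a × 7.14 g/cm³ = 3.858 g·m⁻²·a⁻¹
copper: f(T) = +0.126·(T−10) [T≤10 °C] = -2.5452
  sulphur-dioxide contribution → 0.02035 μm/a
  chloride contribution → 0.1233 μm/a
  ⇒ r_corr(copper) = 0.1436 μm/a
  mass loss = 0.1436 μm/a × 8.96 g/cm³ = 1.287 g·m⁻²·a⁻¹
Ordering by g·m⁻²·a⁻¹: zinc (3.86) > copper (1.29)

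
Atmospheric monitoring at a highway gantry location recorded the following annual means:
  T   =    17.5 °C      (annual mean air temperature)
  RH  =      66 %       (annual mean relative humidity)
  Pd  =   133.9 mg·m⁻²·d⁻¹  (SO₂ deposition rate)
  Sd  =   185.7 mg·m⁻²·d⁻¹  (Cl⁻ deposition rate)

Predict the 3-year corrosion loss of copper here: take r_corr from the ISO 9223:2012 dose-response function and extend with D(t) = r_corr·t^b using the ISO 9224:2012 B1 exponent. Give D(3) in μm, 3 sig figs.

copper: T>10 °C ⇒ hinge -0.080·(17.5−10) = -0.6000
  SO₂ term: 0.0053·133.9^0.26·exp(0.059·66-0.6000) = 0.5103
  Cl⁻ term: 0.01025·185.7^0.27·exp(0.036·66+0.049·17.5) = 1.066
  sum: 0.5103 + 1.066 → r_corr = 1.576 μm/a
ISO 9224: D(t) = r_corr · t^b with b = 0.667 (copper, B1)
  D(3) = 1.576 × 3^0.667 = 1.576 × 2.081 = 3.279 μm

D(3) = 3.28 μm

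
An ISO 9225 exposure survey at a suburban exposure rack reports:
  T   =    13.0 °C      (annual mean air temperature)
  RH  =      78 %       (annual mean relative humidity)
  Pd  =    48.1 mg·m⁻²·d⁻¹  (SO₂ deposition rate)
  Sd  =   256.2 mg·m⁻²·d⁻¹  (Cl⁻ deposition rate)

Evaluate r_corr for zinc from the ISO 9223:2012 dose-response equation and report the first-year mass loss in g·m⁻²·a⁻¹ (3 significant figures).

zinc: T>10 °C ⇒ hinge -0.071·(13.0−10) = -0.2130
  sulphur-dioxide contribution → 2.072 μm/a
  chloride contribution → 2.327 μm/a
  ⇒ r_corr(zinc) = 4.4 μm/a
Convert to mass loss: 4.4 μm/a × 7.14 g/cm³ = 31.41 g·m⁻²·a⁻¹

r_corr = 31.4 g·m⁻²·a⁻¹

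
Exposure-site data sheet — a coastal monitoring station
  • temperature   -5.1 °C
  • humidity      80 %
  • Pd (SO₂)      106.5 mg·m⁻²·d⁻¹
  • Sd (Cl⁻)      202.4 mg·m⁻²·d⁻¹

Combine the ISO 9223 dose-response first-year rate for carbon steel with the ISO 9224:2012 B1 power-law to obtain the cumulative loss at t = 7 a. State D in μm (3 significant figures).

carbon steel: temperature factor f = +0.150·(-15.1) = -2.2650
  sulphur-dioxide contribution → 10.31 μm/a
  chloride contribution → 31.36 μm/a
  total first-year rate 41.67 μm/a
ISO 9224: D(t) = r_corr · t^b with b = 0.523 (carbon steel, B1)
  D(7) = 41.67 × 7^0.523 = 41.67 × 2.767 = 115.3 μm

D(7) = 115 μm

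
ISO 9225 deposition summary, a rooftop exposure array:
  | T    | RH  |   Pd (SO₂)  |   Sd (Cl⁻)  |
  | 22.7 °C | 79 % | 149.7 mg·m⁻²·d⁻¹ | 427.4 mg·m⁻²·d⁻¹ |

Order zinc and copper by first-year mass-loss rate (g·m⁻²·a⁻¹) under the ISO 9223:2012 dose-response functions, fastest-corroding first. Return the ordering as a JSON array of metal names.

["zinc", "copper"]

zinc: f(T) = -0.071·(T−10) [T>10 °C] = -0.9017
  Pd branch = 0.0129·Pd^0.44·e^(0.046·RH+f) = 1.796 μm/a
  Sd branch = 0.0175·Sd^0.57·e^(0.008·RH+0.085·T) = 7.162 μm/a
  sum: 1.796 + 7.162 → r_corr = 8.958 μm/a
  mass loss = 8.958 μm/a × 7.14 g/cm³ = 63.96 g·m⁻²·a⁻¹
copper: temperature factor f = -0.080·(12.7) = -1.0160
  Pd branch = 0.0053·Pd^0.26·e^(0.059·RH+f) = 0.7462 μm/a
  Sd branch = 0.01025·Sd^0.27·e^(0.036·RH+0.049·T) = 2.749 μm/a
  sum: 0.7462 + 2.749 → r_corr = 3.496 μm/a
  mass loss = 3.496 μm/a × 8.96 g/cm³ = 31.32 g·m⁻²·a⁻¹
Ordering by g·m⁻²·a⁻¹: zinc (64) > copper (31.3)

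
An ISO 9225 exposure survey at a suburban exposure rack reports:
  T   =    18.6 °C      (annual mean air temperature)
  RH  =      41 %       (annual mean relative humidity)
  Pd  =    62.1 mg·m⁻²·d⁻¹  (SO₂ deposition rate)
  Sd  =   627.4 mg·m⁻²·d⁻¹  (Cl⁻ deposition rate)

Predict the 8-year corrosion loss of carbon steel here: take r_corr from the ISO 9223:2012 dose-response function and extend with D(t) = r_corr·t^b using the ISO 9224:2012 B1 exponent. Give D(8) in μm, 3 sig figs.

D(8) = 198 μm

carbon steel: temperature factor f = -0.054·(8.6) = -0.4644
  SO₂ term: 1.77·62.1^0.52·exp(0.02·41-0.4644) = 21.62
  Sd branch = 0.102·Sd^0.62·e^(0.033·RH+0.04·T) = 45.06 μm/a
  sum: 21.62 + 45.06 → r_corr = 66.68 μm/a
ISO 9224: D(t) = r_corr · t^b with b = 0.523 (carbon steel, B1)
  D(8) = 66.68 × 8^0.523 = 66.68 × 2.967 = 197.8 μm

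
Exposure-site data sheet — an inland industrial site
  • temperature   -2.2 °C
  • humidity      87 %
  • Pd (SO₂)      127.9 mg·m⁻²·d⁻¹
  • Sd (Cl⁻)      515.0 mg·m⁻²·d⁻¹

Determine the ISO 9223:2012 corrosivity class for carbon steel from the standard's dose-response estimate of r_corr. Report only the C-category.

carbon steel: T≤10 °C ⇒ hinge +0.150·(-2.2−10) = -1.8300
  Pd branch = 1.77·Pd^0.52·e^(0.02·RH+f) = 20.16 μm/a
  Sd branch = 0.102·Sd^0.62·e^(0.033·RH+0.04·T) = 79.17 μm/a
  sum: 20.16 + 79.17 → r_corr = 99.33 μm/a
ISO 9223 Table 2 (carbon steel): 80 < 99.3 ≤ 200 μm/a ⇒ C5

C5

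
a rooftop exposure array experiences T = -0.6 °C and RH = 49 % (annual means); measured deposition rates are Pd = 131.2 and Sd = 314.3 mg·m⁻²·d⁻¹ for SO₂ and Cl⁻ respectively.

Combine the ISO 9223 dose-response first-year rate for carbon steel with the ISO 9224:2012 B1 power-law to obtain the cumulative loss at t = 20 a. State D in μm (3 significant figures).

D(20) = 143 μm

carbon steel: T≤10 °C ⇒ hinge +0.150·(-0.6−10) = -1.5900
  sulphur-dioxide contribution → 12.14 μm/a
  chloride contribution → 17.73 μm/a
  total first-year rate 29.88 μm/a
ISO 9224: D(t) = r_corr · t^b with b = 0.523 (carbon steel, B1)
  D(20) = 29.88 × 20^0.523 = 29.88 × 4.791 = 143.1 μm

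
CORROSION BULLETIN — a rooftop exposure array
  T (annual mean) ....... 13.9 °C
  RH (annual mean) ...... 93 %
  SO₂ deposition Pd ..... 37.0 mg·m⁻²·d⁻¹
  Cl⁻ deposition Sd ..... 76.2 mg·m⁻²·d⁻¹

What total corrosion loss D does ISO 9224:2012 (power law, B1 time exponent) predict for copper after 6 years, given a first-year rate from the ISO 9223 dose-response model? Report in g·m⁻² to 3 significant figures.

D(6) = 126 g·m⁻²

copper: temperature factor f = -0.080·(3.9) = -0.3120
  Pd branch = 0.0053·Pd^0.26·e^(0.059·RH+f) = 2.396 μm/a
  Cl⁻ term: 0.01025·76.2^0.27·exp(0.036·93+0.049·13.9) = 1.856
  r_corr = 2.396 + 1.856 = 4.252 μm/a
Power-law: D(6) = r_corr · 6^0.667
  D(6) = 4.252 × 6^0.667 = 4.252 × 3.304 = 14.05 μm
  Mass loss = 14.05 μm × 8.96 g/cm³ = 125.9 g·m⁻²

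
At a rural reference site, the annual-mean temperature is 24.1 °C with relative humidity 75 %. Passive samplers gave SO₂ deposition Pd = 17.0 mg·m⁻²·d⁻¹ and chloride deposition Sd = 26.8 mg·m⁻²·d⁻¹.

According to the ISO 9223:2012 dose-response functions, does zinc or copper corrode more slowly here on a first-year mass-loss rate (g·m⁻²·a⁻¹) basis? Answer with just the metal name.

zinc: f(T) = -0.071·(T−10) [T>10 °C] = -1.0011
  SO₂ term: 0.0129·17.0^0.44·exp(0.046·75-1.0011) = 0.5194
  Cl⁻ term: 0.0175·26.8^0.57·exp(0.008·75+0.085·24.1) = 1.612
  r_corr = 0.5194 + 1.612 = 2.131 μm/a
  mass loss = 2.131 μm/a × 7.14 g/cm³ = 15.22 g·m⁻²·a⁻¹
copper: f(T) = -0.080·(T−10) [T>10 °C] = -1.1280
  Pd branch = 0.0053·Pd^0.26·e^(0.059·RH+f) = 0.2993 μm/a
  Sd branch = 0.01025·Sd^0.27·e^(0.036·RH+0.049·T) = 1.207 μm/a
  sum: 0.2993 + 1.207 → r_corr = 1.506 μm/a
  mass loss = 1.506 μm/a × 8.96 g/cm³ = 13.5 g·m⁻²·a⁻¹
Ordering by g·m⁻²·a⁻¹: zinc (15.2) > copper (13.5)

copper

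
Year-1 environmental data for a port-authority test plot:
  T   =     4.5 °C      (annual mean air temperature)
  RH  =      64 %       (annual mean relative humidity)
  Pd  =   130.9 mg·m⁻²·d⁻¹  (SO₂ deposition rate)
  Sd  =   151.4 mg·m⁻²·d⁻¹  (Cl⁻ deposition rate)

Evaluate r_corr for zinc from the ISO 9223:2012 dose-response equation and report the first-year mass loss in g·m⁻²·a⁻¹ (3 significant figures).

r_corr = 17.5 g·m⁻²·a⁻¹

zinc: f(T) = +0.038·(T−10) [T≤10 °C] = -0.2090
  SO₂ term: 0.0129·130.9^0.44·exp(0.046·64-0.2090) = 1.698
  Cl⁻ term: 0.0175·151.4^0.57·exp(0.008·64+0.085·4.5) = 0.7485
  sum: 1.698 + 0.7485 → r_corr = 2.446 μm/a
Convert to mass loss: 2.446 μm/a × 7.14 g/cm³ = 17.47 g·m⁻²·a⁻¹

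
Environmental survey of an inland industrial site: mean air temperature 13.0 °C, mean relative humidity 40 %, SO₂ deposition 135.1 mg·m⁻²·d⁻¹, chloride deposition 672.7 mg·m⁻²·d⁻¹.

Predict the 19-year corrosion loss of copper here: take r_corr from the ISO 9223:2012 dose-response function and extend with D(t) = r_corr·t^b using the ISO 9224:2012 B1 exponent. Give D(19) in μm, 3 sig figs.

D(19) = 4.51 μm

copper: temperature factor f = -0.080·(3.0) = -0.2400
  Pd branch = 0.0053·Pd^0.26·e^(0.059·RH+f) = 0.1581 μm/a
  Sd branch = 0.01025·Sd^0.27·e^(0.036·RH+0.049·T) = 0.4745 μm/a
  sum: 0.1581 + 0.4745 → r_corr = 0.6326 μm/a
Long-term exponent b (ISO 9224 Table 2, B1) = 0.667
  D(19) = 0.6326 × 19^0.667 = 0.6326 × 7.127 = 4.509 μm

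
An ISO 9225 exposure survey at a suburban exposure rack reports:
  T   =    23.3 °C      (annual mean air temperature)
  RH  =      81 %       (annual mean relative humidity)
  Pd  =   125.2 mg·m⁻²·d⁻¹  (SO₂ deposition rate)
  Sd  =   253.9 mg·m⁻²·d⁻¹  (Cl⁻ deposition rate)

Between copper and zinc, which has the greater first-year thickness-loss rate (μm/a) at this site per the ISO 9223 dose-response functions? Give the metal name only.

zinc

copper: T>10 °C ⇒ hinge -0.080·(23.3−10) = -1.0640
  sulphur-dioxide contribution → 0.7639 μm/a
  chloride contribution → 2.644 μm/a
  ⇒ r_corr(copper) = 3.408 μm/a
zinc: T>10 °C ⇒ hinge -0.071·(23.3−10) = -0.9443
  sulphur-dioxide contribution → 1.744 μm/a
  chloride contribution → 5.692 μm/a
  ⇒ r_corr(zinc) = 7.436 μm/a
Ordering by μm/a: zinc (7.44) > copper (3.41)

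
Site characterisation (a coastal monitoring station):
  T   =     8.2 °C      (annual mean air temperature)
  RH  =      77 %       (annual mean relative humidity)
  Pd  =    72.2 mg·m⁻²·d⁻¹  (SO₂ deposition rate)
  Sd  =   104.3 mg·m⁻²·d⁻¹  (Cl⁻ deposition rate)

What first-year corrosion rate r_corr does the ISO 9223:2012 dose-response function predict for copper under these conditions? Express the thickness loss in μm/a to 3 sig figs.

copper: temperature factor f = +0.126·(-1.8) = -0.2268
  SO₂ term: 0.0053·72.2^0.26·exp(0.059·77-0.2268) = 1.208
  Cl⁻ term: 0.01025·104.3^0.27·exp(0.036·77+0.049·8.2) = 0.8591
  r_corr = 1.208 + 0.8591 = 2.067 μm/a

r_corr = 2.07 μm/a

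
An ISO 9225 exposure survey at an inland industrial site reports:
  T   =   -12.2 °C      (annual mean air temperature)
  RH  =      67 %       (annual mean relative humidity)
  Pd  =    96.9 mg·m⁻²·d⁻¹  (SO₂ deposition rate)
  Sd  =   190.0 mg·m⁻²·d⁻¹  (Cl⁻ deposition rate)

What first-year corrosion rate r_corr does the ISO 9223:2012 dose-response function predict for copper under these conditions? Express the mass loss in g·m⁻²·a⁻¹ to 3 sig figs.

r_corr = 2.82 g·m⁻²·a⁻¹

copper: T≤10 °C ⇒ hinge +0.126·(-12.2−10) = -2.7972
  Pd branch = 0.0053·Pd^0.26·e^(0.059·RH+f) = 0.05529 μm/a
  Sd branch = 0.01025·Sd^0.27·e^(0.036·RH+0.049·T) = 0.2593 μm/a
  sum: 0.05529 + 0.2593 → r_corr = 0.3146 μm/a
Convert to mass loss: 0.3146 μm/a × 8.96 g/cm³ = 2.819 g·m⁻²·a⁻¹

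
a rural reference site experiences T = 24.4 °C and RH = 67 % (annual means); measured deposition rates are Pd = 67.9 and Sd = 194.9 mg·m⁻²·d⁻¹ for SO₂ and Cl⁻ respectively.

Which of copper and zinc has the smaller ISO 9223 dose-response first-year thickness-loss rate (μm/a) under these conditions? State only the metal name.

copper: T>10 °C ⇒ hinge -0.080·(24.4−10) = -1.1520
  Pd branch = 0.0053·Pd^0.26·e^(0.059·RH+f) = 0.2612 μm/a
  Sd branch = 0.01025·Sd^0.27·e^(0.036·RH+0.049·T) = 1.569 μm/a
  r_corr = 0.2612 + 1.569 = 1.831 μm/a
zinc: f(T) = -0.071·(T−10) [T>10 °C] = -1.0224
  SO₂ term: 0.0129·67.9^0.44·exp(0.046·67-1.0224) = 0.6473
  Cl⁻ term: 0.0175·194.9^0.57·exp(0.008·67+0.085·24.4) = 4.806
  r_corr = 0.6473 + 4.806 = 5.453 μm/a
Ordering by μm/a: zinc (5.45) > copper (1.83)

copper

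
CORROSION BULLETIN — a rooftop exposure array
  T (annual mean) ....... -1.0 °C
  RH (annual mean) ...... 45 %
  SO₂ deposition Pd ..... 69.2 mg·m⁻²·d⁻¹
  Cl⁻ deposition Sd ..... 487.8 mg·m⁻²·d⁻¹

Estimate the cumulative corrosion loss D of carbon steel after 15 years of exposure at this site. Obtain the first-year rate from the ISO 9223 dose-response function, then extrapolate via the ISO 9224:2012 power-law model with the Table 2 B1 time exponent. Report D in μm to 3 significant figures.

carbon steel: T≤10 °C ⇒ hinge +0.150·(-1.0−10) = -1.6500
  Pd branch = 1.77·Pd^0.52·e^(0.02·RH+f) = 7.57 μm/a
  Cl⁻ term: 0.102·487.8^0.62·exp(0.033·45+0.04·-1.0) = 20.08
  r_corr = 7.57 + 20.08 = 27.65 μm/a
Power-law: D(15) = r_corr · 15^0.523
  D(15) = 27.65 × 15^0.523 = 27.65 × 4.122 = 114 μm

D(15) = 114 μm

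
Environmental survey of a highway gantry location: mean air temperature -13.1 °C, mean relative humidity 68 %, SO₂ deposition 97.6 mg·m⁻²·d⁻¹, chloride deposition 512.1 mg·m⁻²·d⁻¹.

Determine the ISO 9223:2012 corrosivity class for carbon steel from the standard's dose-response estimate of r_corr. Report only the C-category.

C3

carbon steel: temperature factor f = +0.150·(-23.1) = -3.4650
  sulphur-dioxide contribution → 2.335 μm/a
  chloride contribution → 27.25 μm/a
  ⇒ r_corr(carbon steel) = 29.59 μm/a
Category bounds: 25…50 μm/a bracket r_corr ⇒ C3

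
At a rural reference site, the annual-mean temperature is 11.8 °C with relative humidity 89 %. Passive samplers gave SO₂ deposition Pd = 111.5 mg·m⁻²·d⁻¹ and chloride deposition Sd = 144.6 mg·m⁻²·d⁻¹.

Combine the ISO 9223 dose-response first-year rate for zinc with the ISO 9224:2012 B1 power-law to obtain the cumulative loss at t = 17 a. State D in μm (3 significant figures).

D(17) = 70.8 μm

zinc: f(T) = -0.071·(T−10) [T>10 °C] = -0.1278
  Pd branch = 0.0129·Pd^0.44·e^(0.046·RH+f) = 5.419 μm/a
  Cl⁻ term: 0.0175·144.6^0.57·exp(0.008·89+0.085·11.8) = 1.656
  sum: 5.419 + 1.656 → r_corr = 7.075 μm/a
ISO 9224: D(t) = r_corr · t^b with b = 0.813 (zinc, B1)
  D(17) = 7.075 × 17^0.813 = 7.075 × 10.01 = 70.81 μm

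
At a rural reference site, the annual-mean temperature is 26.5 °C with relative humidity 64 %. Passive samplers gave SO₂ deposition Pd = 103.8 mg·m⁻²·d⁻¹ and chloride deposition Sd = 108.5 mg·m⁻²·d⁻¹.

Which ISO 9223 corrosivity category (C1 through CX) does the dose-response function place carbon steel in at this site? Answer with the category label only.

carbon steel: f(T) = -0.054·(T−10) [T>10 °C] = -0.8910
  SO₂ term: 1.77·103.8^0.52·exp(0.02·64-0.8910) = 29.2
  Sd branch = 0.102·Sd^0.62·e^(0.033·RH+0.04·T) = 44.48 μm/a
  sum: 29.2 + 44.48 → r_corr = 73.68 μm/a
73.7 μm/a falls in (50, 80] for carbon steel → category C4

C4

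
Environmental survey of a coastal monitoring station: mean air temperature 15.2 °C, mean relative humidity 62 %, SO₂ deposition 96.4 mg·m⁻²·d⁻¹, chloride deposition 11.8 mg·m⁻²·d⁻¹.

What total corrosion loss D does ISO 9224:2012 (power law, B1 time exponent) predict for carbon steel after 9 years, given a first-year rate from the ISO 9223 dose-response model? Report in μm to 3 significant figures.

D(9) = 178 μm

carbon steel: T>10 °C ⇒ hinge -0.054·(15.2−10) = -0.2808
  SO₂ term: 1.77·96.4^0.52·exp(0.02·62-0.2808) = 49.69
  Cl⁻ term: 0.102·11.8^0.62·exp(0.033·62+0.04·15.2) = 6.696
  r_corr = 49.69 + 6.696 = 56.39 μm/a
Power-law: D(9) = r_corr · 9^0.523
  D(9) = 56.39 × 9^0.523 = 56.39 × 3.156 = 177.9 μm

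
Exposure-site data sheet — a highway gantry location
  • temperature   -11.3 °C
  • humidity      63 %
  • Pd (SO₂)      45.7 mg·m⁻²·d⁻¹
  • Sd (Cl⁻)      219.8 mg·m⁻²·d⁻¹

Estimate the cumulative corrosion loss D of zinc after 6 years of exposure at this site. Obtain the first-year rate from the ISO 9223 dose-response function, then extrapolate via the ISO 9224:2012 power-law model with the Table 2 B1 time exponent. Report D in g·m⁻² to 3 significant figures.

D(6) = 24.5 g·m⁻²

zinc: f(T) = +0.038·(T−10) [T≤10 °C] = -0.8094
  SO₂ term: 0.0129·45.7^0.44·exp(0.046·63-0.8094) = 0.5598
  Cl⁻ term: 0.0175·219.8^0.57·exp(0.008·63+0.085·-11.3) = 0.2397
  r_corr = 0.5598 + 0.2397 = 0.7995 μm/a
Power-law: D(6) = r_corr · 6^0.813
  D(6) = 0.7995 × 6^0.813 = 0.7995 × 4.292 = 3.431 μm
  Mass loss = 3.431 μm × 7.14 g/cm³ = 24.5 g·m⁻²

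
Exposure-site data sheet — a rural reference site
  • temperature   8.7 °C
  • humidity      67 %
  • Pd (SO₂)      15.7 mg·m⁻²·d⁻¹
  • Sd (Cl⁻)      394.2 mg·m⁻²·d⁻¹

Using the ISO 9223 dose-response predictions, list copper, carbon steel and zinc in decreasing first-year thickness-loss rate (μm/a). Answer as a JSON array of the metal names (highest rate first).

copper: f(T) = +0.126·(T−10) [T≤10 °C] = -0.1638
  SO₂ term: 0.0053·15.7^0.26·exp(0.059·67-0.1638) = 0.4796
  Cl⁻ term: 0.01025·394.2^0.27·exp(0.036·67+0.049·8.7) = 0.8795
  r_corr = 0.4796 + 0.8795 = 1.359 μm/a
carbon steel: f(T) = +0.150·(T−10) [T≤10 °C] = -0.1950
  SO₂ term: 1.77·15.7^0.52·exp(0.02·67-0.1950) = 23.29
  Cl⁻ term: 0.102·394.2^0.62·exp(0.033·67+0.04·8.7) = 53.62
  sum: 23.29 + 53.62 → r_corr = 76.9 μm/a
zinc: f(T) = +0.038·(T−10) [T≤10 °C] = -0.0494
  Pd branch = 0.0129·Pd^0.44·e^(0.046·RH+f) = 0.8991 μm/a
  Cl⁻ term: 0.0175·394.2^0.57·exp(0.008·67+0.085·8.7) = 1.89
  r_corr = 0.8991 + 1.89 = 2.789 μm/a
Ordering by μm/a: carbon steel (76.9) > zinc (2.79) > copper (1.36)

["carbon steel", "zinc", "copper"]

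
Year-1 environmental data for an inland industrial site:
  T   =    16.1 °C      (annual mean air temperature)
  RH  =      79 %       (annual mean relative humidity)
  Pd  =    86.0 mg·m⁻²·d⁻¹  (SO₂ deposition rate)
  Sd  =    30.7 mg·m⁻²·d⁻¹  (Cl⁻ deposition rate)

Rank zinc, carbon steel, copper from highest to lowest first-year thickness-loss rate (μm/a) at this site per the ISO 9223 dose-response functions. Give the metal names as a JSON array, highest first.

zinc: temperature factor f = -0.071·(6.1) = -0.4331
  SO₂ term: 0.0129·86.0^0.44·exp(0.046·79-0.4331) = 2.249
  Cl⁻ term: 0.0175·30.7^0.57·exp(0.008·79+0.085·16.1) = 0.911
  r_corr = 2.249 + 0.911 = 3.16 μm/a
carbon steel: T>10 °C ⇒ hinge -0.054·(16.1−10) = -0.3294
  Pd branch = 1.77·Pd^0.52·e^(0.02·RH+f) = 62.67 μm/a
  Sd branch = 0.102·Sd^0.62·e^(0.033·RH+0.04·T) = 22 μm/a
  r_corr = 62.67 + 22 = 84.67 μm/a
copper: f(T) = -0.080·(T−10) [T>10 °C] = -0.4880
  SO₂ term: 0.0053·86.0^0.26·exp(0.059·79-0.4880) = 1.095
  Cl⁻ term: 0.01025·30.7^0.27·exp(0.036·79+0.049·16.1) = 0.9772
  sum: 1.095 + 0.9772 → r_corr = 2.073 μm/a
Ordering by μm/a: carbon steel (84.7) > zinc (3.16) > copper (2.07)

["carbon steel", "zinc", "copper"]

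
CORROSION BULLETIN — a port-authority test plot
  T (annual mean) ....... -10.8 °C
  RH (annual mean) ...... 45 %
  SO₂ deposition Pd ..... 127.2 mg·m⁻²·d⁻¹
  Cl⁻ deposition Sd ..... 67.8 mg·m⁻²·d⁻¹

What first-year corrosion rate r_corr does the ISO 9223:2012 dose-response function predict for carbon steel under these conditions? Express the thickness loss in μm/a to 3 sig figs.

carbon steel: temperature factor f = +0.150·(-20.8) = -3.1200
  Pd branch = 1.77·Pd^0.52·e^(0.02·RH+f) = 2.389 μm/a
  Cl⁻ term: 0.102·67.8^0.62·exp(0.033·45+0.04·-10.8) = 3.993
  sum: 2.389 + 3.993 → r_corr = 6.382 μm/a

r_corr = 6.38 μm/a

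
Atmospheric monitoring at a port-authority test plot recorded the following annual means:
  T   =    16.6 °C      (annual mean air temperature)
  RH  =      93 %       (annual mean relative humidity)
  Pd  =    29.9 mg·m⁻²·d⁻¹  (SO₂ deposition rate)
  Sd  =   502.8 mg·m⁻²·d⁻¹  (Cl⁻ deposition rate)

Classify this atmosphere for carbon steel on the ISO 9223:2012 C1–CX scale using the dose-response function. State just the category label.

carbon steel: T>10 °C ⇒ hinge -0.054·(16.6−10) = -0.3564
  SO₂ term: 1.77·29.9^0.52·exp(0.02·93-0.3564) = 46.59
  Cl⁻ term: 0.102·502.8^0.62·exp(0.033·93+0.04·16.6) = 201.7
  sum: 46.59 + 201.7 → r_corr = 248.3 μm/a
Category bounds: 200…700 μm/a bracket r_corr ⇒ CX

CX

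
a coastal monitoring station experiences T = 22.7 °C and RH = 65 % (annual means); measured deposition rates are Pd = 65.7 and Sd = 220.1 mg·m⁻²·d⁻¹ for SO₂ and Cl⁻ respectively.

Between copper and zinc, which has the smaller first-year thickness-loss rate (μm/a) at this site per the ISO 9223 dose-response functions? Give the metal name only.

copper: f(T) = -0.080·(T−10) [T>10 °C] = -1.0160
  Pd branch = 0.0053·Pd^0.26·e^(0.059·RH+f) = 0.2637 μm/a
  Cl⁻ term: 0.01025·220.1^0.27·exp(0.036·65+0.049·22.7) = 1.389
  r_corr = 0.2637 + 1.389 = 1.652 μm/a
zinc: temperature factor f = -0.071·(12.7) = -0.9017
  SO₂ term: 0.0129·65.7^0.44·exp(0.046·65-0.9017) = 0.6565
  Cl⁻ term: 0.0175·220.1^0.57·exp(0.008·65+0.085·22.7) = 4.387
  r_corr = 0.6565 + 4.387 = 5.043 μm/a
Ordering by μm/a: zinc (5.04) > copper (1.65)

copper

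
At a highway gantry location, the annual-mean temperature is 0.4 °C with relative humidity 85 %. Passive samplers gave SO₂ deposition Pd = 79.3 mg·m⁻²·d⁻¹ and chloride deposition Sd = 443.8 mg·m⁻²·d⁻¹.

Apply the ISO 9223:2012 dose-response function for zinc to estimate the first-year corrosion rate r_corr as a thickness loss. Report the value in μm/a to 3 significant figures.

r_corr = 4.21 μm/a

zinc: temperature factor f = +0.038·(-9.6) = -0.3648
  Pd branch = 0.0129·Pd^0.44·e^(0.046·RH+f) = 3.061 μm/a
  Cl⁻ term: 0.0175·443.8^0.57·exp(0.008·85+0.085·0.4) = 1.154
  sum: 3.061 + 1.154 → r_corr = 4.215 μm/a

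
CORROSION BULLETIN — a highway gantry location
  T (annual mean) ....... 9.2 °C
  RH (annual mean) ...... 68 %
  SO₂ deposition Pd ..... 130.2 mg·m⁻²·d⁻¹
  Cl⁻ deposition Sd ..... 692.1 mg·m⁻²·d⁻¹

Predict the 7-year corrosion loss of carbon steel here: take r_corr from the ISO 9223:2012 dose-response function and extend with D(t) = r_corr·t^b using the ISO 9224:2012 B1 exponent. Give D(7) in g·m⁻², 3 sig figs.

D(7) = 3.41e+03 g·m⁻²

carbon steel: f(T) = +0.150·(T−10) [T≤10 °C] = -0.1200
  Pd branch = 1.77·Pd^0.52·e^(0.02·RH+f) = 76.93 μm/a
  Sd branch = 0.102·Sd^0.62·e^(0.033·RH+0.04·T) = 80.15 μm/a
  r_corr = 76.93 + 80.15 = 157.1 μm/a
ISO 9224: D(t) = r_corr · t^b with b = 0.523 (carbon steel, B1)
  D(7) = 157.1 × 7^0.523 = 157.1 × 2.767 = 434.6 μm
  Mass loss = 434.6 μm × 7.85 g/cm³ = 3412 g·m⁻²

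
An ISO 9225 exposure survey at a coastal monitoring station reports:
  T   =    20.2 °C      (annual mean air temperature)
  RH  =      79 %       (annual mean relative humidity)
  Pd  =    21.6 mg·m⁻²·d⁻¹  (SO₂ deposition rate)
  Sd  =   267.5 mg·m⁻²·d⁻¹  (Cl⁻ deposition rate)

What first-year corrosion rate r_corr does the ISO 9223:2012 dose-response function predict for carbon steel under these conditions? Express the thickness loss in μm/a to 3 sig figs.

carbon steel: f(T) = -0.054·(T−10) [T>10 °C] = -0.5508
  sulphur-dioxide contribution → 24.48 μm/a
  chloride contribution → 99.23 μm/a
  ⇒ r_corr(carbon steel) = 123.7 μm/a

r_corr = 124 μm/a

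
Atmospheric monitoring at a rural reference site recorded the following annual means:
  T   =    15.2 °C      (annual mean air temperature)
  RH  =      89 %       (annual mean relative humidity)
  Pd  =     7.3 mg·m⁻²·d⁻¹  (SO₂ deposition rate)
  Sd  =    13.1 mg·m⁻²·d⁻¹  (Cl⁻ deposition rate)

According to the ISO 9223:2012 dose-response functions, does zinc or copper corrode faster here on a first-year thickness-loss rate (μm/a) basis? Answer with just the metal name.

copper

zinc: T>10 °C ⇒ hinge -0.071·(15.2−10) = -0.3692
  Pd branch = 0.0129·Pd^0.44·e^(0.046·RH+f) = 1.283 μm/a
  Sd branch = 0.0175·Sd^0.57·e^(0.008·RH+0.085·T) = 0.5626 μm/a
  r_corr = 1.283 + 0.5626 = 1.845 μm/a
copper: temperature factor f = -0.080·(5.2) = -0.4160
  Pd branch = 0.0053·Pd^0.26·e^(0.059·RH+f) = 1.118 μm/a
  Cl⁻ term: 0.01025·13.1^0.27·exp(0.036·89+0.049·15.2) = 1.065
  sum: 1.118 + 1.065 → r_corr = 2.183 μm/a
Ordering by μm/a: copper (2.18) > zinc (1.85)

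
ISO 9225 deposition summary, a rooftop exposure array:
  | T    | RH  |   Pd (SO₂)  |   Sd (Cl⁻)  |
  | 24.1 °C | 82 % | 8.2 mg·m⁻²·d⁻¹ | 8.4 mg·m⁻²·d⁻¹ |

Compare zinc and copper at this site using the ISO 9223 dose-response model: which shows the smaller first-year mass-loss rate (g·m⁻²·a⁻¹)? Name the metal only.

zinc

zinc: temperature factor f = -0.071·(14.1) = -1.0011
  sulphur-dioxide contribution → 0.5201 μm/a
  chloride contribution → 0.8799 μm/a
  ⇒ r_corr(zinc) = 1.4 μm/a
  mass loss = 1.4 μm/a × 7.14 g/cm³ = 9.996 g·m⁻²·a⁻¹
copper: f(T) = -0.080·(T−10) [T>10 °C] = -1.1280
  sulphur-dioxide contribution → 0.3742 μm/a
  chloride contribution → 1.135 μm/a
  ⇒ r_corr(copper) = 1.51 μm/a
  mass loss = 1.51 μm/a × 8.96 g/cm³ = 13.53 g·m⁻²·a⁻¹
Ordering by g·m⁻²·a⁻¹: copper (13.5) > zinc (10)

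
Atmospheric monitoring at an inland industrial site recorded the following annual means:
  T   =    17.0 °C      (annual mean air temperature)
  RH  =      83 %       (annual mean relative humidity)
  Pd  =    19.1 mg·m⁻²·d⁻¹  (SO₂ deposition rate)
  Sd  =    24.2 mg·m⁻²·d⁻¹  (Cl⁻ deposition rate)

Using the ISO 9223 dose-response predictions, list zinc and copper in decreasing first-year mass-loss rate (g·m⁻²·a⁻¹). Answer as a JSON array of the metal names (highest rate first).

zinc: temperature factor f = -0.071·(7.0) = -0.4970
  SO₂ term: 0.0129·19.1^0.44·exp(0.046·83-0.4970) = 1.308
  Sd branch = 0.0175·Sd^0.57·e^(0.008·RH+0.085·T) = 0.8866 μm/a
  r_corr = 1.308 + 0.8866 = 2.194 μm/a
  mass loss = 2.194 μm/a × 7.14 g/cm³ = 15.67 g·m⁻²·a⁻¹
copper: T>10 °C ⇒ hinge -0.080·(17.0−10) = -0.5600
  Pd branch = 0.0053·Pd^0.26·e^(0.059·RH+f) = 0.8727 μm/a
  Sd branch = 0.01025·Sd^0.27·e^(0.036·RH+0.049·T) = 1.106 μm/a
  sum: 0.8727 + 1.106 → r_corr = 1.979 μm/a
  mass loss = 1.979 μm/a × 8.96 g/cm³ = 17.73 g·m⁻²·a⁻¹
Ordering by g·m⁻²·a⁻¹: copper (17.7) > zinc (15.7)

["copper", "zinc"]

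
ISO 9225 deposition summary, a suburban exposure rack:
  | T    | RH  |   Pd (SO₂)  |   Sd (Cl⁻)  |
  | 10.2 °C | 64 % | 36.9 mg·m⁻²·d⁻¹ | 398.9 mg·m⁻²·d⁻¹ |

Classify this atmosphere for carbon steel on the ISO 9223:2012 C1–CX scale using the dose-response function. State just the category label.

carbon steel: temperature factor f = -0.054·(0.2) = -0.0108
  sulphur-dioxide contribution → 41.12 μm/a
  chloride contribution → 51.95 μm/a
  total first-year rate 93.06 μm/a
93.1 μm/a falls in (80, 200] for carbon steel → category C5

C5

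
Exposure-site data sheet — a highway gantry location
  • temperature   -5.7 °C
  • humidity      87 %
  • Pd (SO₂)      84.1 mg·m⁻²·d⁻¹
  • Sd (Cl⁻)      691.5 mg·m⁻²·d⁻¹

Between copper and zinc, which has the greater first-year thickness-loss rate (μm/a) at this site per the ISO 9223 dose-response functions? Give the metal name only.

zinc

copper: f(T) = +0.126·(T−10) [T≤10 °C] = -1.9782
  SO₂ term: 0.0053·84.1^0.26·exp(0.059·87-1.9782) = 0.3934
  Sd branch = 0.01025·Sd^0.27·e^(0.036·RH+0.049·T) = 1.038 μm/a
  sum: 0.3934 + 1.038 → r_corr = 1.432 μm/a
zinc: T≤10 °C ⇒ hinge +0.038·(-5.7−10) = -0.5966
  SO₂ term: 0.0129·84.1^0.44·exp(0.046·87-0.5966) = 2.732
  Sd branch = 0.0175·Sd^0.57·e^(0.008·RH+0.085·T) = 0.8986 μm/a
  sum: 2.732 + 0.8986 → r_corr = 3.63 μm/a
Ordering by μm/a: zinc (3.63) > copper (1.43)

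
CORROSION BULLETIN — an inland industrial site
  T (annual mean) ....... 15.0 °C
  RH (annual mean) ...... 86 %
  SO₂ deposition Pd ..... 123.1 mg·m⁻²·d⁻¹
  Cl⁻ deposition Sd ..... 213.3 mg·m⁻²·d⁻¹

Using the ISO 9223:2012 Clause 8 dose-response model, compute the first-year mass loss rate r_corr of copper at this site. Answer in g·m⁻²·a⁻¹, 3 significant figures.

r_corr = 35.8 g·m⁻²·a⁻¹

copper: T>10 °C ⇒ hinge -0.080·(15.0−10) = -0.4000
  Pd branch = 0.0053·Pd^0.26·e^(0.059·RH+f) = 1.984 μm/a
  Sd branch = 0.01025·Sd^0.27·e^(0.036·RH+0.049·T) = 2.011 μm/a
  sum: 1.984 + 2.011 → r_corr = 3.995 μm/a
Convert to mass loss: 3.995 μm/a × 8.96 g/cm³ = 35.8 g·m⁻²·a⁻¹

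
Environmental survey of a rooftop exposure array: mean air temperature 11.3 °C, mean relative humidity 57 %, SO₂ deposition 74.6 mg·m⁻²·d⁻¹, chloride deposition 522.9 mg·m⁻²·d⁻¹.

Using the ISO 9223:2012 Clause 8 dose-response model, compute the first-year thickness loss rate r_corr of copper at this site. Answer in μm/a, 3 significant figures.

r_corr = 1.18 μm/a

copper: T>10 °C ⇒ hinge -0.080·(11.3−10) = -0.1040
  sulphur-dioxide contribution → 0.4232 μm/a
  chloride contribution → 0.7522 μm/a
  total first-year rate 1.175 μm/a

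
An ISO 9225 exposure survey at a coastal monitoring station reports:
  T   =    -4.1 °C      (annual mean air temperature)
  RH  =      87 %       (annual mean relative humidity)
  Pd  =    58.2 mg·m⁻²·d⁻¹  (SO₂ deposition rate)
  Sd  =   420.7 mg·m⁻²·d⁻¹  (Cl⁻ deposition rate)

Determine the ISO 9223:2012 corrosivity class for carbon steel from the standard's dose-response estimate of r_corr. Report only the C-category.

C4

carbon steel: temperature factor f = +0.150·(-14.1) = -2.1150
  SO₂ term: 1.77·58.2^0.52·exp(0.02·87-2.1150) = 10.07
  Cl⁻ term: 0.102·420.7^0.62·exp(0.033·87+0.04·-4.1) = 64.73
  r_corr = 10.07 + 64.73 = 74.8 μm/a
ISO 9223 Table 2 (carbon steel): 50 < 74.8 ≤ 80 μm/a ⇒ C4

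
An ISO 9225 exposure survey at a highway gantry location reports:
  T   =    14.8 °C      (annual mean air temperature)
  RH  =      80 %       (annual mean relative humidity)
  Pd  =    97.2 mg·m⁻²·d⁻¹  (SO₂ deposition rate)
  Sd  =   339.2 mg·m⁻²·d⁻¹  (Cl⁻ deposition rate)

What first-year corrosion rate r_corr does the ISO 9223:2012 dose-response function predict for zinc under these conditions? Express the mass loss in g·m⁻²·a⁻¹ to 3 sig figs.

zinc: T>10 °C ⇒ hinge -0.071·(14.8−10) = -0.3408
  SO₂ term: 0.0129·97.2^0.44·exp(0.046·80-0.3408) = 2.725
  Sd branch = 0.0175·Sd^0.57·e^(0.008·RH+0.085·T) = 3.234 μm/a
  sum: 2.725 + 3.234 → r_corr = 5.959 μm/a
Convert to mass loss: 5.959 μm/a × 7.14 g/cm³ = 42.54 g·m⁻²·a⁻¹

r_corr = 42.5 g·m⁻²·a⁻¹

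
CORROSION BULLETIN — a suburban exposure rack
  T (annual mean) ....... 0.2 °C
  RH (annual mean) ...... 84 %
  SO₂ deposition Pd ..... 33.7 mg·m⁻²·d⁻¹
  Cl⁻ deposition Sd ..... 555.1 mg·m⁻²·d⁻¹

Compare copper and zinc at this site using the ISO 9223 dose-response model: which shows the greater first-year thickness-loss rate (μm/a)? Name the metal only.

copper: T≤10 °C ⇒ hinge +0.126·(0.2−10) = -1.2348
  sulphur-dioxide contribution → 0.5465 μm/a
  chloride contribution → 1.173 μm/a
  total first-year rate 1.719 μm/a
zinc: T≤10 °C ⇒ hinge +0.038·(0.2−10) = -0.3724
  sulphur-dioxide contribution → 1.991 μm/a
  chloride contribution → 1.278 μm/a
  ⇒ r_corr(zinc) = 3.269 μm/a
Ordering by μm/a: zinc (3.27) > copper (1.72)

zinc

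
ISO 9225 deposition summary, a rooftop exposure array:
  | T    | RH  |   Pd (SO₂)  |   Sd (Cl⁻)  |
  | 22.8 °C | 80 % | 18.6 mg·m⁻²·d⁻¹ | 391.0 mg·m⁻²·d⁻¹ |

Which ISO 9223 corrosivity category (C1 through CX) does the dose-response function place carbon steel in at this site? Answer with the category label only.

carbon steel: T>10 °C ⇒ hinge -0.054·(22.8−10) = -0.6912
  SO₂ term: 1.77·18.6^0.52·exp(0.02·80-0.6912) = 20.08
  Sd branch = 0.102·Sd^0.62·e^(0.033·RH+0.04·T) = 144 μm/a
  sum: 20.08 + 144 → r_corr = 164.1 μm/a
Category bounds: 80…200 μm/a bracket r_corr ⇒ C5

C5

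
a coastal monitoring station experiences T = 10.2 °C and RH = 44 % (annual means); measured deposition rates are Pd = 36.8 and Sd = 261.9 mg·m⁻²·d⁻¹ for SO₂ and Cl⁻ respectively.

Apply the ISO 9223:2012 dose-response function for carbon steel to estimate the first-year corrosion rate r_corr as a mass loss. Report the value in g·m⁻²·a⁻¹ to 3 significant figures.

r_corr = 378 g·m⁻²·a⁻¹

carbon steel: f(T) = -0.054·(T−10) [T>10 °C] = -0.0108
  sulphur-dioxide contribution → 27.52 μm/a
  chloride contribution → 20.68 μm/a
  ⇒ r_corr(carbon steel) = 48.21 μm/a
Convert to mass loss: 48.21 μm/a × 7.85 g/cm³ = 378.4 g·m⁻²·a⁻¹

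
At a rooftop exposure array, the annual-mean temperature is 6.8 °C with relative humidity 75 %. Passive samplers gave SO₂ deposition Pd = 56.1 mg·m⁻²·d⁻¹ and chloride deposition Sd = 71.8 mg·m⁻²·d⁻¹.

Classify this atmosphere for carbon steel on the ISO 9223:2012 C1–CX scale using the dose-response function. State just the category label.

carbon steel: f(T) = +0.150·(T−10) [T≤10 °C] = -0.4800
  sulphur-dioxide contribution → 39.85 μm/a
  chloride contribution → 22.51 μm/a
  total first-year rate 62.36 μm/a
62.4 μm/a falls in (50, 80] for carbon steel → category C4

C4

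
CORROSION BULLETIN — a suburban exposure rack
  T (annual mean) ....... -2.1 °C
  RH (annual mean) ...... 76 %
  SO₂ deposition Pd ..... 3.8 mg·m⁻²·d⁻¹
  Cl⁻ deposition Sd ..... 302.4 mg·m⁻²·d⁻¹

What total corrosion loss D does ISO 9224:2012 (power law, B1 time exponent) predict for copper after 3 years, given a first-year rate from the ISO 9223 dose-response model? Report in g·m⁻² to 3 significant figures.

copper: f(T) = +0.126·(T−10) [T≤10 °C] = -1.5246
  SO₂ term: 0.0053·3.8^0.26·exp(0.059·76-1.5246) = 0.1446
  Cl⁻ term: 0.01025·302.4^0.27·exp(0.036·76+0.049·-2.1) = 0.6668
  r_corr = 0.1446 + 0.6668 = 0.8115 μm/a
Power-law: D(3) = r_corr · 3^0.667
  D(3) = 0.8115 × 3^0.667 = 0.8115 × 2.081 = 1.689 μm
  Mass loss = 1.689 μm × 8.96 g/cm³ = 15.13 g·m⁻²

D(3) = 15.1 g·m⁻²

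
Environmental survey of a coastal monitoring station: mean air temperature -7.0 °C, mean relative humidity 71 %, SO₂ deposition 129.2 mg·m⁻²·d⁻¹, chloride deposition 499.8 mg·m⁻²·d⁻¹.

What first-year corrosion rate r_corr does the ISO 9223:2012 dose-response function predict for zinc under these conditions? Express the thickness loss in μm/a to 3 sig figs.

r_corr = 2.09 μm/a

zinc: T≤10 °C ⇒ hinge +0.038·(-7.0−10) = -0.6460
  sulphur-dioxide contribution → 1.505 μm/a
  chloride contribution → 0.5883 μm/a
  ⇒ r_corr(zinc) = 2.093 μm/a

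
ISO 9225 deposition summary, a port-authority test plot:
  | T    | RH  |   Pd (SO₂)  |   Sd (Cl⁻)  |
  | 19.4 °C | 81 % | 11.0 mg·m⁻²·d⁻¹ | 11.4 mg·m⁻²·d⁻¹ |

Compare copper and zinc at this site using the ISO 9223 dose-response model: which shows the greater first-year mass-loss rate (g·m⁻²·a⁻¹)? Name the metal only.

copper: f(T) = -0.080·(T−10) [T>10 °C] = -0.7520
  SO₂ term: 0.0053·11.0^0.26·exp(0.059·81-0.7520) = 0.5546
  Sd branch = 0.01025·Sd^0.27·e^(0.036·RH+0.049·T) = 0.9448 μm/a
  r_corr = 0.5546 + 0.9448 = 1.499 μm/a
  mass loss = 1.499 μm/a × 8.96 g/cm³ = 13.43 g·m⁻²·a⁻¹
zinc: temperature factor f = -0.071·(9.4) = -0.6674
  SO₂ term: 0.0129·11.0^0.44·exp(0.046·81-0.6674) = 0.7891
  Cl⁻ term: 0.0175·11.4^0.57·exp(0.008·81+0.085·19.4) = 0.6967
  r_corr = 0.7891 + 0.6967 = 1.486 μm/a
  mass loss = 1.486 μm/a × 7.14 g/cm³ = 10.61 g·m⁻²·a⁻¹
Ordering by g·m⁻²·a⁻¹: copper (13.4) > zinc (10.6)

copper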